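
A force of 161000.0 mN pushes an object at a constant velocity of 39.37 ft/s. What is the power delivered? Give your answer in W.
P = Fv = 161 N × 12 m/s = 1932 W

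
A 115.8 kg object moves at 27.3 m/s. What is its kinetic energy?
KE = ½mv² = ½×115.8×27.3² = 43152.29 J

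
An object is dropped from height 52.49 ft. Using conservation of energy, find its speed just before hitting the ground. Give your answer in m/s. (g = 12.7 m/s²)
mgh = ½mv² → v = √(2gh) = √(2×12.7×16) = 20.16 m/s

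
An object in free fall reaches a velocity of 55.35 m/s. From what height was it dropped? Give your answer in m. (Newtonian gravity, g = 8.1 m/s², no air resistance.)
h = v²/(2g) = 189.1 m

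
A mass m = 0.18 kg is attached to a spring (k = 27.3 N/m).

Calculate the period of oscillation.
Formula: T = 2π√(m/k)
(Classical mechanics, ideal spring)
T = 2π√(m/k) = 2π√(0.18/27.3) = 0.5102 s; f = 1/T = 1.96 Hz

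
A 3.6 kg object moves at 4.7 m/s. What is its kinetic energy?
KE = ½mv² = ½×3.6×4.7² = 39.762 J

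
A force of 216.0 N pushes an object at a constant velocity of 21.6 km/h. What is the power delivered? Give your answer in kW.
P = Fv = 216 N × 6 m/s = 1296 W = 1.296 kW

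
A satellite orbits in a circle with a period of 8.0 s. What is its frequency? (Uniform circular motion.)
f = 1/T = 1/8.0 = 0.125 Hz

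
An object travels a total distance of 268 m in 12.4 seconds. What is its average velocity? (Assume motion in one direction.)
v_avg = Δd / Δt = 268 / 12.4 = 21.61 m/s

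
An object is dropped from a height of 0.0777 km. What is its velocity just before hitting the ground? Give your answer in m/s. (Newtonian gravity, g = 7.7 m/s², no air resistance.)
v = √(2gh) (with unit conversion) = 34.59 m/s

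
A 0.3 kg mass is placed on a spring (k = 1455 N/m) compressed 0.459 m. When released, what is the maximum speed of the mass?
½kx² = ½mv² → v = x√(k/m) = 0.459×√(1455/0.3) = 31.97 m/s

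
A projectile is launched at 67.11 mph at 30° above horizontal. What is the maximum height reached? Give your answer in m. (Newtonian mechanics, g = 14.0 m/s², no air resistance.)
H = v₀²sin²(θ)/(2g) (with unit conversion) = 8.036 m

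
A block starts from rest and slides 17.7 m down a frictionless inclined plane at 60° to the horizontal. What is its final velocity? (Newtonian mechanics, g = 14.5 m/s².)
a = g sin(θ) = 14.5 × sin(60°) = 12.56 m/s²
v = √(2ad) = √(2 × 12.56 × 17.7) = 21.08 m/s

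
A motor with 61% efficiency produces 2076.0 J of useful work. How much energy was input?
W_in = W_out/η = 2076.0/0.61 = 3403.3 J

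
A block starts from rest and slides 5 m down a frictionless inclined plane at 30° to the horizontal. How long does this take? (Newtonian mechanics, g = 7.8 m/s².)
a = g sin(θ) = 7.8 × sin(30°) = 3.9 m/s²
t = √(2d/a) = √(2 × 5 / 3.9) = 1.6 s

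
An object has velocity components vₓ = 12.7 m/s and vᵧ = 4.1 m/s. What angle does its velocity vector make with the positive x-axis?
θ = arctan(vᵧ/vₓ) = arctan(4.1/12.7) = 17.89°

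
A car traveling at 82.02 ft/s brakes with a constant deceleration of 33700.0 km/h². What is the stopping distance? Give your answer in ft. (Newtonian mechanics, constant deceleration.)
d = v₀² / (2a) (with unit conversion) = 394.3 ft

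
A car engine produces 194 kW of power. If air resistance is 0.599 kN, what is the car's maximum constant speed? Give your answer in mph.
P = Fv → v = P/F = 194000 W / 599 N = 323.9 m/s = 724.5 mph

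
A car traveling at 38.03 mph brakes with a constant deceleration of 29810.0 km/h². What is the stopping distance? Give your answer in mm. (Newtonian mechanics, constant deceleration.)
d = v₀² / (2a) (with unit conversion) = 62830.0 mm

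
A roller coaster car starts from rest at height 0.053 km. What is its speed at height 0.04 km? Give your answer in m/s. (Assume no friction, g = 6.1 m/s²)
mgh₁ = ½mv₂² + mgh₂ → v₂ = √(2g(h₁−h₂)) = √(2×6.1×(53−40)) = 12.59 m/s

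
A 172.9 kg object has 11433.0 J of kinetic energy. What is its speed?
KE = ½mv² → v = √(2KE/m) = √(2×11433.0/172.9) = 11.5 m/s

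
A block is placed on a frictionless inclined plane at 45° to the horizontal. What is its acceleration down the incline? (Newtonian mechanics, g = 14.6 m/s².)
a = g sin(θ) = 14.6 × sin(45°) = 14.6 × 0.7071 = 10.32 m/s²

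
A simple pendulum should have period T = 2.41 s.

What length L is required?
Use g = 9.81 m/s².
T = 2π√(L/g) → L = g(T/2π)² = 9.81×(2.41/2π)² = 1.443 m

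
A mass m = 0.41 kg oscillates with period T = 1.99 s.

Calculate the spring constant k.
T = 2π√(m/k) → k = m(2π/T)² = 0.41×(2π/1.99)² = 4.087 N/m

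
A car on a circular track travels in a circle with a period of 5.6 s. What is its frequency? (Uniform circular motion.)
f = 1/T = 1/5.6 = 0.1786 Hz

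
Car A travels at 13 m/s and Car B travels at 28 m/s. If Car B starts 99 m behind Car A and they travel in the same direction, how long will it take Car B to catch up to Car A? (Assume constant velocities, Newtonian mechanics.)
Relative speed: v_rel = 28 - 13 = 15 m/s
Time to catch: t = d₀/v_rel = 99/15 = 6.6 s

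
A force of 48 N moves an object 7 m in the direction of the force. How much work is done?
W = Fd = 48×7 = 336.0 J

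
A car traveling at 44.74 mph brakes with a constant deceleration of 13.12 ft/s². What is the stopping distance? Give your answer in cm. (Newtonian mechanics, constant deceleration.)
d = v₀² / (2a) (with unit conversion) = 5002.0 cm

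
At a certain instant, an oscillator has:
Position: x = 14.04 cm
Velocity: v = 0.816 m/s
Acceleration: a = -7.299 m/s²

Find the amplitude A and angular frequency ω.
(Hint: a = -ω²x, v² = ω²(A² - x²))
a = −ω²x → ω = √(|a|/x) = √(7.299/0.1404) = 7.21 rad/s
v² = ω²(A² − x²) → A = √(x² + v²/ω²) = √(0.1404² + 0.816²/7.21²) = 0.1803 m = 18.03 cm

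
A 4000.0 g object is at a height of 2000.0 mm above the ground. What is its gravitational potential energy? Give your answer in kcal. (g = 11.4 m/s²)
PE = mgh = 4 kg × 11.4 m/s² × 2 m = 91.2 J = 0.0218 kcal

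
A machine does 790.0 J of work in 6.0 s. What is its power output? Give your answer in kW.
P = W/t = 790 J / 6 s = 131.7 W = 0.1317 kW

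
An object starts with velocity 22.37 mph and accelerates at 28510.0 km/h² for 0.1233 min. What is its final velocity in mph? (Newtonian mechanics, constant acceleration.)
v = v₀ + at (with unit conversion) = 58.77 mph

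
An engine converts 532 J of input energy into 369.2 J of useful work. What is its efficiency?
η = W_out/W_in = 369.2/532 = 0.694 = 69.4%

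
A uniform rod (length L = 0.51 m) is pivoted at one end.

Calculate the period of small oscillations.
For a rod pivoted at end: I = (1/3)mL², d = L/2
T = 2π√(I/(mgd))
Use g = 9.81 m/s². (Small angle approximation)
I/m = (1/3)L² = 0.0867 m²; d = L/2 = 0.255 m
T = 2π√(I/(mgd)) = 2π√(0.0867/(9.81×0.255)) = 1.17 s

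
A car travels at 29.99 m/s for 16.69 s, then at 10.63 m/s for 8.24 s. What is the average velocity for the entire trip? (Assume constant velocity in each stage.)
d₁ = v₁t₁ = 29.99 × 16.69 = 500.533 m
d₂ = v₂t₂ = 10.63 × 8.24 = 87.5912 m
d_total = 588.12 m, t_total = 24.93 s
v_avg = d_total/t_total = 588.12/24.93 = 23.59 m/s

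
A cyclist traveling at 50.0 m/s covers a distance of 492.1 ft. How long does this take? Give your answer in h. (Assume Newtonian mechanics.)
t = d/v (with unit conversion) = 0.0008333 h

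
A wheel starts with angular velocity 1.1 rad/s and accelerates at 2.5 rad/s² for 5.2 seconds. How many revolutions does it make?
θ = ω₀t + ½αt² = 1.1×5.2 + ½×2.5×5.2² = 39.52 rad
Revolutions = θ/(2π) = 39.52/(2π) = 6.29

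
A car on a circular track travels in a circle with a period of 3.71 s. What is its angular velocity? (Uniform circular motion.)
ω = 2π/T = 2π/3.71 = 1.6936 rad/s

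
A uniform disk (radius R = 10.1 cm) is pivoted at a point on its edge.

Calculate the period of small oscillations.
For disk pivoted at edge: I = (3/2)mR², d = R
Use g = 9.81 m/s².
I/m = (3/2)R² = 0.0153 m²; d = R = 0.101 m
T = 2π√((3/2)R²/(gR)) = 2π√(3R/(2g)) = 0.7808 s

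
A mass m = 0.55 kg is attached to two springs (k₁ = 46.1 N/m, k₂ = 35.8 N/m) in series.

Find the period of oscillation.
k_eq = k₁k₂/(k₁+k₂) = 20.15 N/m
T = 2π√(m/k_eq) = 2π√(0.55/20.15) = 1.038 s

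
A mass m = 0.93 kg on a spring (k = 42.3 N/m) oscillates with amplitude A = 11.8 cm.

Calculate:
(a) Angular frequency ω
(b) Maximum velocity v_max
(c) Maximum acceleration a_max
ω = √(k/m) = √(42.3/0.93) = 6.744 rad/s
v_max = ωA = 6.744×0.118 = 0.7958 m/s
a_max = ω²A = 6.744²×0.118 = 5.367 m/s²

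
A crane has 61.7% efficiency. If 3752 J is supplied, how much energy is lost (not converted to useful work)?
W_out = η × W_in = 0.617×3752 = 2315.0 J
W_lost = W_in − W_out = 3752 − 2315.0 = 1437.0 J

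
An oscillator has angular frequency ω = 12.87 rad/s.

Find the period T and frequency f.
T = 2π/ω = 2π/12.87 = 0.4882 s; f = ω/2π = 2.048 Hz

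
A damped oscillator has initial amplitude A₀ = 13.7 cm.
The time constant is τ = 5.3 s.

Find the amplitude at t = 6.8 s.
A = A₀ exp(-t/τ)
A = A₀ exp(−t/τ) = 13.7×exp(−6.8/5.3) = 3.798 cm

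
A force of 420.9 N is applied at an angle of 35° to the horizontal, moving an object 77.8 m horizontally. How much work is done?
W = Fd cosθ = 420.9×77.8×cos(35°) = 26824.0 J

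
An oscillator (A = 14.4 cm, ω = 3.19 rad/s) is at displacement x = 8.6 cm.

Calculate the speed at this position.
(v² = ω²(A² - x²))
v = ω√(A² − x²) = 3.19×√(0.144² − 0.086²) = 0.3684 m/s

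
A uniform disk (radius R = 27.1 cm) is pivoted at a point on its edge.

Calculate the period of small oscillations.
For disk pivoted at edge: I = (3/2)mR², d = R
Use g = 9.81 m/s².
I/m = (3/2)R² = 0.1102 m²; d = R = 0.271 m
T = 2π√((3/2)R²/(gR)) = 2π√(3R/(2g)) = 1.279 s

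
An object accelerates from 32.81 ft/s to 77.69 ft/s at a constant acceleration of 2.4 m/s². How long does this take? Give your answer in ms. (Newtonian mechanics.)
t = (v - v₀)/a (with unit conversion) = 5700.0 ms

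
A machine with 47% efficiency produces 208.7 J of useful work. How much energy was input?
W_in = W_out/η = 208.7/0.47 = 444.04 J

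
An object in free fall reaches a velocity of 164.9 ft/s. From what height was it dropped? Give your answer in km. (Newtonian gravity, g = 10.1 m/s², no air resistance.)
h = v²/(2g) (with unit conversion) = 0.1251 km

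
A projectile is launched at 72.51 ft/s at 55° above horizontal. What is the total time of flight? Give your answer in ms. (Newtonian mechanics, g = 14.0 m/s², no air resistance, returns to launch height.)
T = 2v₀sin(θ)/g (with unit conversion) = 2586.0 ms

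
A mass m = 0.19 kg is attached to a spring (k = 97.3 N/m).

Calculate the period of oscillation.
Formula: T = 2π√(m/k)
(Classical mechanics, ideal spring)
T = 2π√(m/k) = 2π√(0.19/97.3) = 0.2777 s; f = 1/T = 3.602 Hz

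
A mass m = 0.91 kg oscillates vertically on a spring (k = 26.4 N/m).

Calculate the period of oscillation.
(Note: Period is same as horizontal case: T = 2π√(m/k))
T = 2π√(m/k) = 2π√(0.91/26.4) = 1.167 s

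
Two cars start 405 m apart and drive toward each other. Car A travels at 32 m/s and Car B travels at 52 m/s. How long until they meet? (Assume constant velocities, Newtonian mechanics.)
Combined speed: v_combined = 32 + 52 = 84 m/s
Time to meet: t = d/84 = 405/84 = 4.82 s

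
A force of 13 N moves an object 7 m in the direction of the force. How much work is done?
W = Fd = 13×7 = 91.0 J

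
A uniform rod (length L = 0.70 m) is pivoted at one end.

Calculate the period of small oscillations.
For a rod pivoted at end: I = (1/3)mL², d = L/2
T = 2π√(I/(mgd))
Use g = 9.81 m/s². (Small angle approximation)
I/m = (1/3)L² = 0.1633 m²; d = L/2 = 0.35 m
T = 2π√(I/(mgd)) = 2π√(0.1633/(9.81×0.35)) = 1.37 s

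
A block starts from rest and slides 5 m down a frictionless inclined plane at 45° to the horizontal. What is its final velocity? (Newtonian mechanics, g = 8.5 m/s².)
a = g sin(θ) = 8.5 × sin(45°) = 6.01 m/s²
v = √(2ad) = √(2 × 6.01 × 5) = 7.75 m/s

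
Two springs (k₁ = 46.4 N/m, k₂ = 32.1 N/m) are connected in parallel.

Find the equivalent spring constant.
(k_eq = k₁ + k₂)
k_eq = k₁ + k₂ = 46.4 + 32.1 = 78.5 N/m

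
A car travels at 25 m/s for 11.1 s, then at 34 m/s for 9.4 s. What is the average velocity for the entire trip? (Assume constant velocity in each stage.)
d₁ = v₁t₁ = 25 × 11.1 = 277.5 m
d₂ = v₂t₂ = 34 × 9.4 = 319.6 m
d_total = 597.1 m, t_total = 20.5 s
v_avg = d_total/t_total = 597.1/20.5 = 29.13 m/s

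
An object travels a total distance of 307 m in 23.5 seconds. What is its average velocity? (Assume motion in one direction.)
v_avg = Δd / Δt = 307 / 23.5 = 13.06 m/s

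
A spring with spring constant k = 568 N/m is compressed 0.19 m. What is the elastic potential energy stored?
PE = ½kx² = ½×568×0.19² = 10.25 J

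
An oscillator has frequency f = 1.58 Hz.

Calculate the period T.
T = 1/f = 1/1.58 = 0.6329 s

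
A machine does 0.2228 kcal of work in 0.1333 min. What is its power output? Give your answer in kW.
P = W/t = 932.2 J / 7.998 s = 116.6 W = 0.1166 kW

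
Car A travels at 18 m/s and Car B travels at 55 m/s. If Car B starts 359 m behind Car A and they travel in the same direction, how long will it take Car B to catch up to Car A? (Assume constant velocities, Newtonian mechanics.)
Relative speed: v_rel = 55 - 18 = 37 m/s
Time to catch: t = d₀/v_rel = 359/37 = 9.7 s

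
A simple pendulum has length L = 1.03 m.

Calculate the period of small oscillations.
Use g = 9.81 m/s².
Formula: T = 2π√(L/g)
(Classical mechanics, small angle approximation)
T = 2π√(L/g) = 2π√(1.03/9.81) = 2.036 s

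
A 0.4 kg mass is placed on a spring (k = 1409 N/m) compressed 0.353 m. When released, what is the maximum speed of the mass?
½kx² = ½mv² → v = x√(k/m) = 0.353×√(1409/0.4) = 20.95 m/s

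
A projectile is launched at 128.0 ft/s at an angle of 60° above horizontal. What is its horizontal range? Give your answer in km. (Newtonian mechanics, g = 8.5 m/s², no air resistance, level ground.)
R = v₀² sin(2θ) / g (with unit conversion) = 0.1551 km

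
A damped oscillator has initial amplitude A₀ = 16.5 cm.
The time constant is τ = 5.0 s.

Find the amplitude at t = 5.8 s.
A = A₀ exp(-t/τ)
A = A₀ exp(−t/τ) = 16.5×exp(−5.8/5.0) = 5.173 cm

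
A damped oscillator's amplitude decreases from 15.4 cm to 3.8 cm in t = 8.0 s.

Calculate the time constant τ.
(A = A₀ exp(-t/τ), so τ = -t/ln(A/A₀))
A/A₀ = 3.8/15.4 = 0.2468; ln(A/A₀) = -1.399
τ = −t/ln(A/A₀) = −8.0/-1.399 = 5.717 s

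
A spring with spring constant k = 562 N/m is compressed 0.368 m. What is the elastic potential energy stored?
PE = ½kx² = ½×562×0.368² = 38.05 J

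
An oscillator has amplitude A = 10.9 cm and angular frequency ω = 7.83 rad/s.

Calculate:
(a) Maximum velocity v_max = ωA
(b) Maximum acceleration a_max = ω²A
v_max = ωA = 7.83×0.109 = 0.8535 m/s
a_max = ω²A = 7.83²×0.109 = 6.683 m/s²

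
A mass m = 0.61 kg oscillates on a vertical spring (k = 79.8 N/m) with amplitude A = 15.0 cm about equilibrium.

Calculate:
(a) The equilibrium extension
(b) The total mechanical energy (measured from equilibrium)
x_eq = mg/k = 0.61×9.81/79.8 = 0.07499 m = 7.499 cm
E = ½kA² = ½×79.8×(0.15)² = 0.8977 J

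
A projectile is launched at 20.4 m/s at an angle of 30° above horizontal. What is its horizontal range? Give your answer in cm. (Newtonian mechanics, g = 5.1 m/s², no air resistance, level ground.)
R = v₀² sin(2θ) / g (with unit conversion) = 7067.0 cm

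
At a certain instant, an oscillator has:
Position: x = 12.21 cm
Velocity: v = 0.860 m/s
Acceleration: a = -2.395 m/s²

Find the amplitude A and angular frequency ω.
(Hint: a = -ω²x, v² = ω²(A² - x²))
a = −ω²x → ω = √(|a|/x) = √(2.395/0.1221) = 4.429 rad/s
v² = ω²(A² − x²) → A = √(x² + v²/ω²) = √(0.1221² + 0.86²/4.429²) = 0.2294 m = 22.94 cm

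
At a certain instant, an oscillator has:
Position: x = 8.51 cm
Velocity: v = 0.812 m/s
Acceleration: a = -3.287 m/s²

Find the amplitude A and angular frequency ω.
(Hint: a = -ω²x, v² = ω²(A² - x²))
a = −ω²x → ω = √(|a|/x) = √(3.287/0.0851) = 6.215 rad/s
v² = ω²(A² − x²) → A = √(x² + v²/ω²) = √(0.0851² + 0.812²/6.215²) = 0.1559 m = 15.59 cm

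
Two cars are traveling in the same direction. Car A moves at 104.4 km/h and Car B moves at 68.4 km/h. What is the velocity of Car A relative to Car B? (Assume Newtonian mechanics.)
v_rel = v_A - v_B = 104.4 - 68.4 = 36.0 km/h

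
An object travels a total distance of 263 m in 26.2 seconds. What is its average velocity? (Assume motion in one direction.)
v_avg = Δd / Δt = 263 / 26.2 = 10.04 m/s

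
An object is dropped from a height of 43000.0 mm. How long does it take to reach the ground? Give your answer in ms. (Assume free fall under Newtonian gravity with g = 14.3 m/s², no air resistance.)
t = √(2h/g) (with unit conversion) = 2452.0 ms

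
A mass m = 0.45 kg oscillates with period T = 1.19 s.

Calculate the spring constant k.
T = 2π√(m/k) → k = m(2π/T)² = 0.45×(2π/1.19)² = 12.55 N/m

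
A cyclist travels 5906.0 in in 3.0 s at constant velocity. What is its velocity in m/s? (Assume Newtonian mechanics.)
v = d/t (with unit conversion) = 50.0 m/s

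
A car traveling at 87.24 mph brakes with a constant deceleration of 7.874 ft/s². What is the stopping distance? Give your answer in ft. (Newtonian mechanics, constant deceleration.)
d = v₀² / (2a) (with unit conversion) = 1040.0 ft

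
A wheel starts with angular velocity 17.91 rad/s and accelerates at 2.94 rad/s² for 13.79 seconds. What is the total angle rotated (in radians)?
θ = ω₀t + ½αt² = 17.91×13.79 + ½×2.94×13.79² = 526.52 rad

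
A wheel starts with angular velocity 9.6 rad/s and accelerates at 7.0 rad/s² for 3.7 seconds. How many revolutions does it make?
θ = ω₀t + ½αt² = 9.6×3.7 + ½×7.0×3.7² = 83.44 rad
Revolutions = θ/(2π) = 83.44/(2π) = 13.28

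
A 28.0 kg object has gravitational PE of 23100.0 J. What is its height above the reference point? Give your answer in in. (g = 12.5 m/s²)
PE = mgh → h = PE/(mg) = 2.31e+04 J / (28 kg × 12.5 m/s²) = 66 m = 2598.0 in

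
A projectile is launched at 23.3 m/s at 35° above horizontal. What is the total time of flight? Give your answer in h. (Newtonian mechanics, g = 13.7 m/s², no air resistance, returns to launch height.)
T = 2v₀sin(θ)/g (with unit conversion) = 0.0005419 h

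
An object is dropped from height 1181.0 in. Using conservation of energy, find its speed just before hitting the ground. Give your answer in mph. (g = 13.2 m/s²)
mgh = ½mv² → v = √(2gh) = √(2×13.2×30) = 28.14 m/s = 62.95 mph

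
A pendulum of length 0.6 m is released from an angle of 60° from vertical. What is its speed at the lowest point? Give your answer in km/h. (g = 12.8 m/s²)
h = L(1 − cosθ) = 0.6×(1 − cos60°) = 0.3 m
v = √(2gh) = √(2×12.8×0.3) = 2.771 m/s = 9.977 km/h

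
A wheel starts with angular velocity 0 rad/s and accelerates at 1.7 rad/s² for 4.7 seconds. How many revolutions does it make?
θ = ω₀t + ½αt² = 0×4.7 + ½×1.7×4.7² = 18.78 rad
Revolutions = θ/(2π) = 18.78/(2π) = 2.99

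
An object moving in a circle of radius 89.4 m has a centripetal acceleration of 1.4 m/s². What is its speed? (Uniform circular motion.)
v = √(a_c × r) = √(1.4 × 89.4) = 11.19 m/s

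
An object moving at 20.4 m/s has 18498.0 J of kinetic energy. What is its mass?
KE = ½mv² → m = 2KE/v² = 2×18498.0/20.4² = 88.9 kg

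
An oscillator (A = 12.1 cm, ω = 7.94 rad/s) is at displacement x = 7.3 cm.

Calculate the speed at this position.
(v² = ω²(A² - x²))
v = ω√(A² − x²) = 7.94×√(0.121² − 0.073²) = 0.7662 m/s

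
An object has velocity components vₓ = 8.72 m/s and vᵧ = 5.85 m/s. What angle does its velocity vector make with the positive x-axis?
θ = arctan(vᵧ/vₓ) = arctan(5.85/8.72) = 33.86°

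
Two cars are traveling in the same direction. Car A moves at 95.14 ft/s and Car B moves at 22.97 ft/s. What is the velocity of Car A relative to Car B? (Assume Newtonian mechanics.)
v_rel = v_A - v_B = 95.14 - 22.97 = 72.17 ft/s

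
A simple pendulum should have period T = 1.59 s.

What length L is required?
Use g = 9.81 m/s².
T = 2π√(L/g) → L = g(T/2π)² = 9.81×(1.59/2π)² = 0.6282 m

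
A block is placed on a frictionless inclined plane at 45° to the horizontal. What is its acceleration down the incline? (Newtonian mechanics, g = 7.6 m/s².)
a = g sin(θ) = 7.6 × sin(45°) = 7.6 × 0.7071 = 5.37 m/s²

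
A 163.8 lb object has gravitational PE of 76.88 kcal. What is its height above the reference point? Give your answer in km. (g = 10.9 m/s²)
PE = mgh → h = PE/(mg) = 3.217e+05 J / (74.3 kg × 10.9 m/s²) = 397.2 m = 0.3972 km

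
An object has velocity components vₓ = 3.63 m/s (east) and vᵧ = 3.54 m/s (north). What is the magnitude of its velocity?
|v| = √(vₓ² + vᵧ²) = √(3.63² + 3.54²) = √(25.7085) = 5.07 m/s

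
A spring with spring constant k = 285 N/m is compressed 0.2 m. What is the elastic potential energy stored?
PE = ½kx² = ½×285×0.2² = 5.7 J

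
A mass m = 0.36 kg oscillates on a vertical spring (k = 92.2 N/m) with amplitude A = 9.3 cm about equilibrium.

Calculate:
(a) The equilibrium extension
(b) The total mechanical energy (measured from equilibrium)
x_eq = mg/k = 0.36×9.81/92.2 = 0.0383 m = 3.83 cm
E = ½kA² = ½×92.2×(0.093)² = 0.3987 J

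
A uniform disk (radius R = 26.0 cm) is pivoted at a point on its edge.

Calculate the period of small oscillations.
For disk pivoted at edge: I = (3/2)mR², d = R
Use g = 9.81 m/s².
I/m = (3/2)R² = 0.1014 m²; d = R = 0.26 m
T = 2π√((3/2)R²/(gR)) = 2π√(3R/(2g)) = 1.253 s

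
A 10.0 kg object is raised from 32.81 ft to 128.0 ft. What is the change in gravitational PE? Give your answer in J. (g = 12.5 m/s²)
ΔPE = mg(h₂ − h₁) = 10 kg × 12.5 m/s² × (39.01 − 10) m = 3627 J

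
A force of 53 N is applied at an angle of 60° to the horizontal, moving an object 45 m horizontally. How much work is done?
W = Fd cosθ = 53×45×cos(60°) = 1192.5 J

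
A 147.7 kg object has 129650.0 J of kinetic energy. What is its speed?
KE = ½mv² → v = √(2KE/m) = √(2×129650.0/147.7) = 41.9 m/s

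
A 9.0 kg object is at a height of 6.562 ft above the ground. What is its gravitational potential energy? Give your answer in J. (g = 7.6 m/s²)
PE = mgh = 9 kg × 7.6 m/s² × 2 m = 136.8 J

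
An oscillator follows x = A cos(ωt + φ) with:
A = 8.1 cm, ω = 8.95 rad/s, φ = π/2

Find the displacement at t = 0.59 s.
x = A cos(ωt + φ) = 8.1×cos(8.95×0.59 + π/2) = 6.828 cm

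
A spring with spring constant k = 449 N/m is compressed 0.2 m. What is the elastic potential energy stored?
PE = ½kx² = ½×449×0.2² = 8.98 J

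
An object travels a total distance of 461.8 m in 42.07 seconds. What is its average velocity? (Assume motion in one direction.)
v_avg = Δd / Δt = 461.8 / 42.07 = 10.98 m/s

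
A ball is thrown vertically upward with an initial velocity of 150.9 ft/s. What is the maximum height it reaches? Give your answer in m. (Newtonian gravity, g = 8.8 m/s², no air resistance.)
h_max = v₀²/(2g) (with unit conversion) = 120.2 m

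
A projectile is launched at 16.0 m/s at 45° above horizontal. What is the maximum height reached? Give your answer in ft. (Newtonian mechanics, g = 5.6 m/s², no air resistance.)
H = v₀²sin²(θ)/(2g) (with unit conversion) = 37.5 ft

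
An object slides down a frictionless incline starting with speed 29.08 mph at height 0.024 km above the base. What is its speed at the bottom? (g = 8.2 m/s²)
½mv₀² + mgh = ½mv² → v = √(v₀² + 2gh) = √(13² + 2×8.2×24) = 23.72 m/s = 53.06 mph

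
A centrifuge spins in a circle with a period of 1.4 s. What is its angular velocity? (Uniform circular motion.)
ω = 2π/T = 2π/1.4 = 4.488 rad/s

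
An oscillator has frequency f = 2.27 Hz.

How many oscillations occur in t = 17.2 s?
n = f×t = 2.27×17.2 = 39.04 oscillations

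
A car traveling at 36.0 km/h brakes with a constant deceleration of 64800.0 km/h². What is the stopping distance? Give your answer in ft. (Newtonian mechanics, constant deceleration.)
d = v₀² / (2a) (with unit conversion) = 32.81 ft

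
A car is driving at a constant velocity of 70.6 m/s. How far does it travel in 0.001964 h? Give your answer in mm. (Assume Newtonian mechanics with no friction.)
d = vt (with unit conversion) = 499200.0 mm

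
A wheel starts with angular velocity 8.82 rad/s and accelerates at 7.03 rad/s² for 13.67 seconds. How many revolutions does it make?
θ = ω₀t + ½αt² = 8.82×13.67 + ½×7.03×13.67² = 777.41 rad
Revolutions = θ/(2π) = 777.41/(2π) = 123.73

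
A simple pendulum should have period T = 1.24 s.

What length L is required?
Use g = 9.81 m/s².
T = 2π√(L/g) → L = g(T/2π)² = 9.81×(1.24/2π)² = 0.3821 m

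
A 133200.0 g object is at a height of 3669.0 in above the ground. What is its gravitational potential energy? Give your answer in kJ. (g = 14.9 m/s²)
PE = mgh = 133.2 kg × 14.9 m/s² × 93.19 m = 1.85e+05 J = 185.0 kJ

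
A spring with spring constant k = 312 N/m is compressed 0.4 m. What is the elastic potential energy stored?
PE = ½kx² = ½×312×0.4² = 24.96 J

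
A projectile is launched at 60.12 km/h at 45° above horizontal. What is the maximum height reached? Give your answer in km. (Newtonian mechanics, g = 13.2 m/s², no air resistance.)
H = v₀²sin²(θ)/(2g) (with unit conversion) = 0.005282 km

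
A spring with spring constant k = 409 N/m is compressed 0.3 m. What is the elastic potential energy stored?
PE = ½kx² = ½×409×0.3² = 18.4 J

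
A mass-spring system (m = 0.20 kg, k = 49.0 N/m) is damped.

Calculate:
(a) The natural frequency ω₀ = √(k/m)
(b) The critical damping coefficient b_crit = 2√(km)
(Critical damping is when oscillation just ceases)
ω₀ = √(k/m) = √(49.0/0.2) = 15.65 rad/s
b_crit = 2√(km) = 2√(49.0×0.2) = 6.261 kg/s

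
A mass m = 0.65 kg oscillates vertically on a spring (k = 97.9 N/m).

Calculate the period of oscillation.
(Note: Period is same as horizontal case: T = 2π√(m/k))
T = 2π√(m/k) = 2π√(0.65/97.9) = 0.512 s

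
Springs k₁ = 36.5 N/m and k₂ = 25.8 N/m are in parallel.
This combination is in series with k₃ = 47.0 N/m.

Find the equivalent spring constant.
k₁₂ = k₁ + k₂ = 62.3 N/m (parallel)
1/k_eq = 1/k₁₂ + 1/k₃ → k_eq = 26.79 N/m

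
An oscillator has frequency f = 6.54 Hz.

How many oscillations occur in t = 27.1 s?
n = f×t = 6.54×27.1 = 177.2 oscillations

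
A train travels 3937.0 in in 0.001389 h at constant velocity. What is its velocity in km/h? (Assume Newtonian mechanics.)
v = d/t (with unit conversion) = 71.99 km/h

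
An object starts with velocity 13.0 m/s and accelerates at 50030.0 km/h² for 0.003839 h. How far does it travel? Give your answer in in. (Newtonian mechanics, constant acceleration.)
d = v₀t + ½at² (with unit conversion) = 21590.0 in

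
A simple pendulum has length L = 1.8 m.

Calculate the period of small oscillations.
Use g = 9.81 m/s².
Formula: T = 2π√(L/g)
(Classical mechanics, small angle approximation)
T = 2π√(L/g) = 2π√(1.8/9.81) = 2.691 s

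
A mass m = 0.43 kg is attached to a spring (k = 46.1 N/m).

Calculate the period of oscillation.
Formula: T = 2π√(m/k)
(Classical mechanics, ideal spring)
T = 2π√(m/k) = 2π√(0.43/46.1) = 0.6068 s; f = 1/T = 1.648 Hz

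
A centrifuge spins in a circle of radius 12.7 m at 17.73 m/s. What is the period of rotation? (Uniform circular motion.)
T = 2πr/v = 2π×12.7/17.73 = 4.5 s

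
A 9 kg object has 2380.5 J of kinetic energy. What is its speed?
KE = ½mv² → v = √(2KE/m) = √(2×2380.5/9) = 23.0 m/s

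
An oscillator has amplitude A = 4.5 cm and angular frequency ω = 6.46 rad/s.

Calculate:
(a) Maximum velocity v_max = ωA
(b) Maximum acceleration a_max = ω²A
v_max = ωA = 6.46×0.045 = 0.2907 m/s
a_max = ω²A = 6.46²×0.045 = 1.878 m/s²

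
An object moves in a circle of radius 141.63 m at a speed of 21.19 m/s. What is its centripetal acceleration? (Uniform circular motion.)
a_c = v²/r = 21.19²/141.63 = 449.016/141.63 = 3.17 m/s²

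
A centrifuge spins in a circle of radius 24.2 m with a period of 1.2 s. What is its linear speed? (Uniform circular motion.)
v = 2πr/T = 2π×24.2/1.2 = 126.71 m/s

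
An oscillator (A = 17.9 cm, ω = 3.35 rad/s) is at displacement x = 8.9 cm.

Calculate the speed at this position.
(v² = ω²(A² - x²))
v = ω√(A² − x²) = 3.35×√(0.179² − 0.089²) = 0.5203 m/s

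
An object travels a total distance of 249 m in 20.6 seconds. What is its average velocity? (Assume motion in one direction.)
v_avg = Δd / Δt = 249 / 20.6 = 12.09 m/s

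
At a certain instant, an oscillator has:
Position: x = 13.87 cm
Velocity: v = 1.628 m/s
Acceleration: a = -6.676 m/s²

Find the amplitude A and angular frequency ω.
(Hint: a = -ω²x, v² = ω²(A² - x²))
a = −ω²x → ω = √(|a|/x) = √(6.676/0.1387) = 6.938 rad/s
v² = ω²(A² − x²) → A = √(x² + v²/ω²) = √(0.1387² + 1.628²/6.938²) = 0.2726 m = 27.26 cm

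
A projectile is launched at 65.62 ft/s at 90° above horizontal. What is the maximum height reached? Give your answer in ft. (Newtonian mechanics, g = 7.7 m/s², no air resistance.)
H = v₀²sin²(θ)/(2g) (with unit conversion) = 85.22 ft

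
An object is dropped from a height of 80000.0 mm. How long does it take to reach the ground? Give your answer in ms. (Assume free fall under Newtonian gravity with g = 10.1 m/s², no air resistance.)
t = √(2h/g) (with unit conversion) = 3980.0 ms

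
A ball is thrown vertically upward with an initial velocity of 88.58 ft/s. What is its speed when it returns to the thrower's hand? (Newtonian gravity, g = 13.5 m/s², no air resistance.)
By conservation of energy, the ball returns at the same speed = 88.58 ft/s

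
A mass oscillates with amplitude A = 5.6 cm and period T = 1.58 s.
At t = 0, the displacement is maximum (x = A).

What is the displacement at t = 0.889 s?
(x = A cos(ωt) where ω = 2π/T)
ω = 2π/T = 2π/1.58 = 3.977 rad/s
x = A cos(ωt) = 5.6×cos(3.977×0.889) = -5.172 cm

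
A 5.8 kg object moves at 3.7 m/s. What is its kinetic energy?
KE = ½mv² = ½×5.8×3.7² = 39.701 J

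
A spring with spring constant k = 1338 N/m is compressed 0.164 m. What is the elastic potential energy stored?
PE = ½kx² = ½×1338×0.164² = 17.99 J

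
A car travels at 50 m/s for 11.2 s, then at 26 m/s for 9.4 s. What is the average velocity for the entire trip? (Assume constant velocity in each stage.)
d₁ = v₁t₁ = 50 × 11.2 = 560 m
d₂ = v₂t₂ = 26 × 9.4 = 244.4 m
d_total = 804.4 m, t_total = 20.6 s
v_avg = d_total/t_total = 804.4/20.6 = 39.05 m/s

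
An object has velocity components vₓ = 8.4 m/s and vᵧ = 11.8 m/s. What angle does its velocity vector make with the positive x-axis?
θ = arctan(vᵧ/vₓ) = arctan(11.8/8.4) = 54.55°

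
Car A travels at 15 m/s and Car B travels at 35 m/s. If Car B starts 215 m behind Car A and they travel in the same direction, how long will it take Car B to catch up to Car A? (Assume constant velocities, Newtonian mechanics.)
Relative speed: v_rel = 35 - 15 = 20 m/s
Time to catch: t = d₀/v_rel = 215/20 = 10.75 s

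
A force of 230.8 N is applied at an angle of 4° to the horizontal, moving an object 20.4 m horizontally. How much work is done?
W = Fd cosθ = 230.8×20.4×cos(4°) = 4696.9 J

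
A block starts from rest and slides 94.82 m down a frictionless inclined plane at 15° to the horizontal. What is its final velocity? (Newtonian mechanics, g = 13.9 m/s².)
a = g sin(θ) = 13.9 × sin(15°) = 3.6 m/s²
v = √(2ad) = √(2 × 3.6 × 94.82) = 26.12 m/s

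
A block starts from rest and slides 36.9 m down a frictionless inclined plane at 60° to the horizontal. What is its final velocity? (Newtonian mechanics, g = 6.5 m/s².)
a = g sin(θ) = 6.5 × sin(60°) = 5.63 m/s²
v = √(2ad) = √(2 × 5.63 × 36.9) = 20.38 m/s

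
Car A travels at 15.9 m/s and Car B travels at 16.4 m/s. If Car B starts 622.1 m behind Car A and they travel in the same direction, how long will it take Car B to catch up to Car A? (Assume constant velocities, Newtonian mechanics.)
Relative speed: v_rel = 16.4 - 15.9 = 0.5 m/s
Time to catch: t = d₀/v_rel = 622.1/0.5 = 1244.2 s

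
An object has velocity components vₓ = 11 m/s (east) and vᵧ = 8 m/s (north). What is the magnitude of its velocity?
|v| = √(vₓ² + vᵧ²) = √(11² + 8²) = √(185) = 13.6 m/s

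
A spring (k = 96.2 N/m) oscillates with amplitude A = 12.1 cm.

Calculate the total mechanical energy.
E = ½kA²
E = ½kA² = ½×96.2×(0.121)² = 0.7042 J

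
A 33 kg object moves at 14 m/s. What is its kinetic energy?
KE = ½mv² = ½×33×14² = 3234.0 J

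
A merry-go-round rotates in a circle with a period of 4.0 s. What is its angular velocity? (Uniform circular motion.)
ω = 2π/T = 2π/4.0 = 1.5708 rad/s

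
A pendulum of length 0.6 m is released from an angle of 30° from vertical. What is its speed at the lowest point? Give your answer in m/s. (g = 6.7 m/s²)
h = L(1 − cosθ) = 0.6×(1 − cos30°) = 0.08038 m
v = √(2gh) = √(2×6.7×0.08038) = 1.038 m/s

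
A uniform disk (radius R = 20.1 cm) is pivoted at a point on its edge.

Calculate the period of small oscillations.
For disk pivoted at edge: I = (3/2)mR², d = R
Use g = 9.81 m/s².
I/m = (3/2)R² = 0.0606 m²; d = R = 0.201 m
T = 2π√((3/2)R²/(gR)) = 2π√(3R/(2g)) = 1.102 s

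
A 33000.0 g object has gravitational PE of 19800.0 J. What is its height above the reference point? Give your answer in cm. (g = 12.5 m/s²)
PE = mgh → h = PE/(mg) = 1.98e+04 J / (33 kg × 12.5 m/s²) = 48 m = 4800.0 cm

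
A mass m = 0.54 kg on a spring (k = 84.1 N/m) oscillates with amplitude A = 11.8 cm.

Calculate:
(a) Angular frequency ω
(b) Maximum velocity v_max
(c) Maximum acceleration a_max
ω = √(k/m) = √(84.1/0.54) = 12.48 rad/s
v_max = ωA = 12.48×0.118 = 1.473 m/s
a_max = ω²A = 12.48²×0.118 = 18.38 m/s²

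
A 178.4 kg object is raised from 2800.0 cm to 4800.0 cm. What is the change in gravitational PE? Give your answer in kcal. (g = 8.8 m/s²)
ΔPE = mg(h₂ − h₁) = 178.4 kg × 8.8 m/s² × (48 − 28) m = 3.14e+04 J = 7.504 kcal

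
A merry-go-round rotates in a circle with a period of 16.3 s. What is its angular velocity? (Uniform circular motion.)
ω = 2π/T = 2π/16.3 = 0.3855 rad/s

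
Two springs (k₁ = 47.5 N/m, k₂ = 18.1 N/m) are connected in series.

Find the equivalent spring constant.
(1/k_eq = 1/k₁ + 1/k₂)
1/k_eq = 1/47.5 + 1/18.1 = 0.076301; k_eq = 13.11 N/m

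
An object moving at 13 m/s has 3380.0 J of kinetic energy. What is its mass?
KE = ½mv² → m = 2KE/v² = 2×3380.0/13² = 40.0 kg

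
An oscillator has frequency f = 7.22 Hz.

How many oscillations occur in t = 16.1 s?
n = f×t = 7.22×16.1 = 116.2 oscillations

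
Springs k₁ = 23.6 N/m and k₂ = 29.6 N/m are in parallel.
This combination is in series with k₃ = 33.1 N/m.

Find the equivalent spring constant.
k₁₂ = k₁ + k₂ = 53.2 N/m (parallel)
1/k_eq = 1/k₁₂ + 1/k₃ → k_eq = 20.4 N/m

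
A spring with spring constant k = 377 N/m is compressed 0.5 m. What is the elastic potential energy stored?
PE = ½kx² = ½×377×0.5² = 47.12 J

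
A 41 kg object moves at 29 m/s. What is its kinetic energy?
KE = ½mv² = ½×41×29² = 17240.5 J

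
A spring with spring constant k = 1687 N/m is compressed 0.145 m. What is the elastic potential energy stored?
PE = ½kx² = ½×1687×0.145² = 17.73 J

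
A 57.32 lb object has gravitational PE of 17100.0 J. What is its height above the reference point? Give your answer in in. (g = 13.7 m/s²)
PE = mgh → h = PE/(mg) = 1.71e+04 J / (26 kg × 13.7 m/s²) = 48.01 m = 1890.0 in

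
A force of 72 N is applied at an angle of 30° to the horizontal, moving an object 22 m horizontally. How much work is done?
W = Fd cosθ = 72×22×cos(30°) = 1371.8 J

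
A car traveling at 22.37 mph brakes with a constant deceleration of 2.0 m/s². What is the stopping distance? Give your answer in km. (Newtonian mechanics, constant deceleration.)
d = v₀² / (2a) (with unit conversion) = 0.025 km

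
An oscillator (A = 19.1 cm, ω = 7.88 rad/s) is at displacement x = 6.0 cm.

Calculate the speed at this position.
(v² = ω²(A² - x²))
v = ω√(A² − x²) = 7.88×√(0.191² − 0.06²) = 1.429 m/s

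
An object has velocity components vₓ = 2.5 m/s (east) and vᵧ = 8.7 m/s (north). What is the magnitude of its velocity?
|v| = √(vₓ² + vᵧ²) = √(2.5² + 8.7²) = √(81.94) = 9.05 m/s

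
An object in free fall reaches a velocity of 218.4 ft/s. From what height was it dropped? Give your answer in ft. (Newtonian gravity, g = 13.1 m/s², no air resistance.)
h = v²/(2g) (with unit conversion) = 554.9 ft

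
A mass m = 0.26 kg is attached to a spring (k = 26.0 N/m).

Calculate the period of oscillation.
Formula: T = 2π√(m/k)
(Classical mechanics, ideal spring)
T = 2π√(m/k) = 2π√(0.26/26.0) = 0.6283 s; f = 1/T = 1.592 Hz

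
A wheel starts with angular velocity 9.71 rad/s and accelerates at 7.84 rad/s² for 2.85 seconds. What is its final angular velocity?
ω = ω₀ + αt = 9.71 + 7.84 × 2.85 = 32.05 rad/s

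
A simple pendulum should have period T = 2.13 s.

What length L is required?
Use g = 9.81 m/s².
T = 2π√(L/g) → L = g(T/2π)² = 9.81×(2.13/2π)² = 1.127 m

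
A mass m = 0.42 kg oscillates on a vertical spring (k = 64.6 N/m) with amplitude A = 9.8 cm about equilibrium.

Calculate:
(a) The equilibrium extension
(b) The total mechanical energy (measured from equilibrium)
x_eq = mg/k = 0.42×9.81/64.6 = 0.06378 m = 6.378 cm
E = ½kA² = ½×64.6×(0.098)² = 0.3102 J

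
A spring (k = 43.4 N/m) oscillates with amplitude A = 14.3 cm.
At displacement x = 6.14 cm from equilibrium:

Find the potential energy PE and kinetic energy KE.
E_total = ½kA² = ½×43.4×(0.143)² = 0.4437 J
PE = ½kx² = ½×43.4×(0.0614)² = 0.08181 J
KE = E_total − PE = 0.3619 J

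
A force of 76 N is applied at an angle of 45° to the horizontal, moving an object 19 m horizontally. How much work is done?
W = Fd cosθ = 76×19×cos(45°) = 1021.1 J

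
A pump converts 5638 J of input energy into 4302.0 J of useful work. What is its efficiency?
η = W_out/W_in = 4302.0/5638 = 0.763 = 76.3%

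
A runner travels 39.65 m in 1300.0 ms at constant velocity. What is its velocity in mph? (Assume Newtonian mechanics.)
v = d/t (with unit conversion) = 68.23 mph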